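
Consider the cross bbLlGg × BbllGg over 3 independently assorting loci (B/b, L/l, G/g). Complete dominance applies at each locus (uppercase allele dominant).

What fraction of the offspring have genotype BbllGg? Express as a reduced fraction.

bbLlGg gametes: bLG×2, bLg×2, blG×2, blg×2
BbllGg gametes: BlG×2, Blg×2, blG×2, blg×2
bbLlGg×BbllGg grid (8·8=64): BbLlGG=4 BbLlGg=8 BbLlgg=4 BbllGG=4 BbllGg=8 Bbllgg=4 bbLlGG=4 bbLlGg=8 bbLlgg=4 bbllGG=4 bbllGg=8 bbllgg=4
BbllGg hits 8/64; gcd=8; 8÷8/64÷8 = 1/8

P(BbllGg) = 1/8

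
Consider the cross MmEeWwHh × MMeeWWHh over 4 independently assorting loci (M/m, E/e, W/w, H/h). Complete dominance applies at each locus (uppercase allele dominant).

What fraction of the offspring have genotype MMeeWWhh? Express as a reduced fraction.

MmEeWwHh gametes: MEWH×1, MEWh×1, MEwH×1, MEwh×1, MeWH×1, MeWh×1, MewH×1, Mewh×1, mEWH×1, mEWh×1, mEwH×1, mEwh×1, meWH×1, meWh×1, mewH×1, mewh×1
MMeeWWHh gametes: MeWH×8, MeWh×8
MmEeWwHh×MMeeWWHh grid (16·16=256): MMEeWWHH=8 MMEeWWHh=16 MMEeWWhh=8 MMEeWwHH=8 MMEeWwHh=16 MMEeWwhh=8 MMeeWWHH=8 MMeeWWHh=16 MMeeWWhh=8 MMeeWwHH=8 MMeeWwHh=16 MMeeWwhh=8 MmEeWWHH=8 MmEeWWHh=16 MmEeWWhh=8 MmEeWwHH=8 MmEeWwHh=16 MmEeWwhh=8 MmeeWWHH=8 MmeeWWHh=16 MmeeWWhh=8 MmeeWwHH=8 MmeeWwHh=16 MmeeWwhh=8
MMeeWWhh hits 8/256; gcd=8; 8÷8/256÷8 = 1/32

P(MMeeWWhh) = 1/32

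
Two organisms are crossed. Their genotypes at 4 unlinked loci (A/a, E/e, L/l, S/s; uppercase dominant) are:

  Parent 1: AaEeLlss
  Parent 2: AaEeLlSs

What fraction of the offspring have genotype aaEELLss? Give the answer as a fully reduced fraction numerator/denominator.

P(aaEELLss) = 1/128

AaEeLlss gametes: AELs×2, AEls×2, AeLs×2, Aels×2, aELs×2, aEls×2, aeLs×2, aels×2
AaEeLlSs gametes: AELS×1, AELs×1, AElS×1, AEls×1, AeLS×1, AeLs×1, AelS×1, Aels×1, aELS×1, aELs×1, aElS×1, aEls×1, aeLS×1, aeLs×1, aelS×1, aels×1
AaEeLlss×AaEeLlSs grid (16·16=256): AAEELLSs=2 AAEELLss=2 AAEELlSs=4 AAEELlss=4 AAEEllSs=2 AAEEllss=2 AAEeLLSs=4 AAEeLLss=4 AAEeLlSs=8 AAEeLlss=8 AAEellSs=4 AAEellss=4 AAeeLLSs=2 AAeeLLss=2 AAeeLlSs=4 AAeeLlss=4 AAeellSs=2 AAeellss=2 AaEELLSs=4 AaEELLss=4 AaEELlSs=8 AaEELlss=8 AaEEllSs=4 AaEEllss=4 AaEeLLSs=8 AaEeLLss=8 AaEeLlSs=16 AaEeLlss=16 AaEellSs=8 AaEellss=8 AaeeLLSs=4 AaeeLLss=4 AaeeLlSs=8 AaeeLlss=8 AaeellSs=4 Aaeellss=4 aaEELLSs=2 aaEELLss=2 aaEELlSs=4 aaEELlss=4 aaEEllSs=2 aaEEllss=2 aaEeLLSs=4 aaEeLLss=4 aaEeLlSs=8 aaEeLlss=8 aaEellSs=4 aaEellss=4 aaeeLLSs=2 aaeeLLss=2 aaeeLlSs=4 aaeeLlss=4 aaeellSs=2 aaeellss=2
aaEELLss hits 2/256; gcd=2; 2÷2/256÷2 = 1/128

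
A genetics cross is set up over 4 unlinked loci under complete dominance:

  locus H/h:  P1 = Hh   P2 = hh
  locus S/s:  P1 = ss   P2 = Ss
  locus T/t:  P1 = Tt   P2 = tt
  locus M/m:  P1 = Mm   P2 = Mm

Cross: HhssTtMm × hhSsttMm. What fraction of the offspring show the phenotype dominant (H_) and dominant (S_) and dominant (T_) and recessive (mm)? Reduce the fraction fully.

HhssTtMm gametes: HsTM×2, HsTm×2, HstM×2, Hstm×2, hsTM×2, hsTm×2, hstM×2, hstm×2
hhSsttMm gametes: hStM×4, hStm×4, hstM×4, hstm×4
HhssTtMm×hhSsttMm grid (16·16=256): HhSsTtMM=8 HhSsTtMm=16 HhSsTtmm=8 HhSsttMM=8 HhSsttMm=16 HhSsttmm=8 HhssTtMM=8 HhssTtMm=16 HhssTtmm=8 HhssttMM=8 HhssttMm=16 Hhssttmm=8 hhSsTtMM=8 hhSsTtMm=16 hhSsTtmm=8 hhSsttMM=8 hhSsttMm=16 hhSsttmm=8 hhssTtMM=8 hhssTtMm=16 hhssTtmm=8 hhssttMM=8 hhssttMm=16 hhssttmm=8
H_ S_ T_ mm hits 8/256; gcd=8; 8÷8/256÷8 = 1/32

P(H_ S_ T_ mm) = 1/32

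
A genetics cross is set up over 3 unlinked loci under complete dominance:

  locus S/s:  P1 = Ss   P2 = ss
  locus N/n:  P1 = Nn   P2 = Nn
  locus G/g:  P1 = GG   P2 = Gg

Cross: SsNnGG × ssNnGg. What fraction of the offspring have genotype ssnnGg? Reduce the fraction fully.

SsNnGG gametes: SNG×2, SnG×2, sNG×2, snG×2
ssNnGg gametes: sNG×2, sNg×2, snG×2, sng×2
SsNnGG×ssNnGg grid (8·8=64): SsNNGG=4 SsNNGg=4 SsNnGG=8 SsNnGg=8 SsnnGG=4 SsnnGg=4 ssNNGG=4 ssNNGg=4 ssNnGG=8 ssNnGg=8 ssnnGG=4 ssnnGg=4
ssnnGg hits 4/64; gcd=4; 4÷4/64÷4 = 1/16

P(ssnnGg) = 1/16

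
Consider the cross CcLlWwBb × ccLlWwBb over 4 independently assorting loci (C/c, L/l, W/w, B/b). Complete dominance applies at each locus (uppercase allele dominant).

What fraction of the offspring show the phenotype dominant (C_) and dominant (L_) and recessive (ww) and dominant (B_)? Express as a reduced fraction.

P(C_ L_ ww B_) = 9/128

CcLlWwBb gametes: CLWB×1, CLWb×1, CLwB×1, CLwb×1, ClWB×1, ClWb×1, ClwB×1, Clwb×1, cLWB×1, cLWb×1, cLwB×1, cLwb×1, clWB×1, clWb×1, clwB×1, clwb×1
ccLlWwBb gametes: cLWB×2, cLWb×2, cLwB×2, cLwb×2, clWB×2, clWb×2, clwB×2, clwb×2
CcLlWwBb×ccLlWwBb grid (16·16=256): CcLLWWBB=2 CcLLWWBb=4 CcLLWWbb=2 CcLLWwBB=4 CcLLWwBb=8 CcLLWwbb=4 CcLLwwBB=2 CcLLwwBb=4 CcLLwwbb=2 CcLlWWBB=4 CcLlWWBb=8 CcLlWWbb=4 CcLlWwBB=8 CcLlWwBb=16 CcLlWwbb=8 CcLlwwBB=4 CcLlwwBb=8 CcLlwwbb=4 CcllWWBB=2 CcllWWBb=4 CcllWWbb=2 CcllWwBB=4 CcllWwBb=8 CcllWwbb=4 CcllwwBB=2 CcllwwBb=4 Ccllwwbb=2 ccLLWWBB=2 ccLLWWBb=4 ccLLWWbb=2 ccLLWwBB=4 ccLLWwBb=8 ccLLWwbb=4 ccLLwwBB=2 ccLLwwBb=4 ccLLwwbb=2 ccLlWWBB=4 ccLlWWBb=8 ccLlWWbb=4 ccLlWwBB=8 ccLlWwBb=16 ccLlWwbb=8 ccLlwwBB=4 ccLlwwBb=8 ccLlwwbb=4 ccllWWBB=2 ccllWWBb=4 ccllWWbb=2 ccllWwBB=4 ccllWwBb=8 ccllWwbb=4 ccllwwBB=2 ccllwwBb=4 ccllwwbb=2
C_ L_ ww B_ hits 18/256; gcd=2; 18÷2/256÷2 = 9/128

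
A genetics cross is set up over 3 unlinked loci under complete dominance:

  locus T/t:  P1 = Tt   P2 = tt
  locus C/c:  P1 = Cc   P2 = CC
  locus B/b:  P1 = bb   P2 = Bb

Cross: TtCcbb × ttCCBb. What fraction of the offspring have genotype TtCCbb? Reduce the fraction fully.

TtCcbb gametes: TCb×2, Tcb×2, tCb×2, tcb×2
ttCCBb gametes: tCB×4, tCb×4
TtCcbb×ttCCBb grid (8·8=64): TtCCBb=8 TtCCbb=8 TtCcBb=8 TtCcbb=8 ttCCBb=8 ttCCbb=8 ttCcBb=8 ttCcbb=8
TtCCbb hits 8/64; gcd=8; 8÷8/64÷8 = 1/8

P(TtCCbb) = 1/8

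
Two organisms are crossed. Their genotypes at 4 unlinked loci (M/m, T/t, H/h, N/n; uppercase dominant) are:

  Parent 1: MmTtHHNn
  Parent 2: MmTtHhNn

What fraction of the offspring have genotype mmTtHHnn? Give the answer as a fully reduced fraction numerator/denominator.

MmTtHHNn gametes: MTHN×2, MTHn×2, MtHN×2, MtHn×2, mTHN×2, mTHn×2, mtHN×2, mtHn×2
MmTtHhNn gametes: MTHN×1, MTHn×1, MThN×1, MThn×1, MtHN×1, MtHn×1, MthN×1, Mthn×1, mTHN×1, mTHn×1, mThN×1, mThn×1, mtHN×1, mtHn×1, mthN×1, mthn×1
MmTtHHNn×MmTtHhNn grid (16·16=256): MMTTHHNN=2 MMTTHHNn=4 MMTTHHnn=2 MMTTHhNN=2 MMTTHhNn=4 MMTTHhnn=2 MMTtHHNN=4 MMTtHHNn=8 MMTtHHnn=4 MMTtHhNN=4 MMTtHhNn=8 MMTtHhnn=4 MMttHHNN=2 MMttHHNn=4 MMttHHnn=2 MMttHhNN=2 MMttHhNn=4 MMttHhnn=2 MmTTHHNN=4 MmTTHHNn=8 MmTTHHnn=4 MmTTHhNN=4 MmTTHhNn=8 MmTTHhnn=4 MmTtHHNN=8 MmTtHHNn=16 MmTtHHnn=8 MmTtHhNN=8 MmTtHhNn=16 MmTtHhnn=8 MmttHHNN=4 MmttHHNn=8 MmttHHnn=4 MmttHhNN=4 MmttHhNn=8 MmttHhnn=4 mmTTHHNN=2 mmTTHHNn=4 mmTTHHnn=2 mmTTHhNN=2 mmTTHhNn=4 mmTTHhnn=2 mmTtHHNN=4 mmTtHHNn=8 mmTtHHnn=4 mmTtHhNN=4 mmTtHhNn=8 mmTtHhnn=4 mmttHHNN=2 mmttHHNn=4 mmttHHnn=2 mmttHhNN=2 mmttHhNn=4 mmttHhnn=2
mmTtHHnn hits 4/256; gcd=4; 4÷4/256÷4 = 1/64

P(mmTtHHnn) = 1/64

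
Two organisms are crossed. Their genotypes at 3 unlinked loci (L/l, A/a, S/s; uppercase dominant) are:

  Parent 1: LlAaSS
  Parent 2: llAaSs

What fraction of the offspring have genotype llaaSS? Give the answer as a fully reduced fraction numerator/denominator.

LlAaSS gametes: LAS×2, LaS×2, lAS×2, laS×2
llAaSs gametes: lAS×2, lAs×2, laS×2, las×2
LlAaSS×llAaSs grid (8·8=64): LlAASS=4 LlAASs=4 LlAaSS=8 LlAaSs=8 LlaaSS=4 LlaaSs=4 llAASS=4 llAASs=4 llAaSS=8 llAaSs=8 llaaSS=4 llaaSs=4
llaaSS hits 4/64; gcd=4; 4÷4/64÷4 = 1/16

P(llaaSS) = 1/16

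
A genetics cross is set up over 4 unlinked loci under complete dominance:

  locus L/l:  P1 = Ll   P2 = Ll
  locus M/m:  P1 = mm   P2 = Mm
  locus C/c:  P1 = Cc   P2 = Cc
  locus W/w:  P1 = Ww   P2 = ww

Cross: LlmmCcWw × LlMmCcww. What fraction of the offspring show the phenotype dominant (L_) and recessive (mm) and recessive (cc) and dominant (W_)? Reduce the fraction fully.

P(L_ mm cc W_) = 3/64

LlmmCcWw gametes: LmCW×2, LmCw×2, LmcW×2, Lmcw×2, lmCW×2, lmCw×2, lmcW×2, lmcw×2
LlMmCcww gametes: LMCw×2, LMcw×2, LmCw×2, Lmcw×2, lMCw×2, lMcw×2, lmCw×2, lmcw×2
LlmmCcWw×LlMmCcww grid (16·16=256): LLMmCCWw=4 LLMmCCww=4 LLMmCcWw=8 LLMmCcww=8 LLMmccWw=4 LLMmccww=4 LLmmCCWw=4 LLmmCCww=4 LLmmCcWw=8 LLmmCcww=8 LLmmccWw=4 LLmmccww=4 LlMmCCWw=8 LlMmCCww=8 LlMmCcWw=16 LlMmCcww=16 LlMmccWw=8 LlMmccww=8 LlmmCCWw=8 LlmmCCww=8 LlmmCcWw=16 LlmmCcww=16 LlmmccWw=8 Llmmccww=8 llMmCCWw=4 llMmCCww=4 llMmCcWw=8 llMmCcww=8 llMmccWw=4 llMmccww=4 llmmCCWw=4 llmmCCww=4 llmmCcWw=8 llmmCcww=8 llmmccWw=4 llmmccww=4
L_ mm cc W_ hits 12/256; gcd=4; 12÷4/256÷4 = 3/64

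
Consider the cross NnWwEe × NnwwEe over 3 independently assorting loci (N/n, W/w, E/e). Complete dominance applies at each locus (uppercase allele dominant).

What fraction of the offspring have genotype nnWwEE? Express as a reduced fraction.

NnWwEe gametes: NWE×1, NWe×1, NwE×1, Nwe×1, nWE×1, nWe×1, nwE×1, nwe×1
NnwwEe gametes: NwE×2, Nwe×2, nwE×2, nwe×2
NnWwEe×NnwwEe grid (8·8=64): NNWwEE=2 NNWwEe=4 NNWwee=2 NNwwEE=2 NNwwEe=4 NNwwee=2 NnWwEE=4 NnWwEe=8 NnWwee=4 NnwwEE=4 NnwwEe=8 Nnwwee=4 nnWwEE=2 nnWwEe=4 nnWwee=2 nnwwEE=2 nnwwEe=4 nnwwee=2
nnWwEE hits 2/64; gcd=2; 2÷2/64÷2 = 1/32

P(nnWwEE) = 1/32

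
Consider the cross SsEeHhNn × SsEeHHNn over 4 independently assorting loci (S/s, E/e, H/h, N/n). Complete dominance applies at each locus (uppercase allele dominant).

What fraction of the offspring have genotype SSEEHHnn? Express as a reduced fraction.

SsEeHhNn gametes: SEHN×1, SEHn×1, SEhN×1, SEhn×1, SeHN×1, SeHn×1, SehN×1, Sehn×1, sEHN×1, sEHn×1, sEhN×1, sEhn×1, seHN×1, seHn×1, sehN×1, sehn×1
SsEeHHNn gametes: SEHN×2, SEHn×2, SeHN×2, SeHn×2, sEHN×2, sEHn×2, seHN×2, seHn×2
SsEeHhNn×SsEeHHNn grid (16·16=256): SSEEHHNN=2 SSEEHHNn=4 SSEEHHnn=2 SSEEHhNN=2 SSEEHhNn=4 SSEEHhnn=2 SSEeHHNN=4 SSEeHHNn=8 SSEeHHnn=4 SSEeHhNN=4 SSEeHhNn=8 SSEeHhnn=4 SSeeHHNN=2 SSeeHHNn=4 SSeeHHnn=2 SSeeHhNN=2 SSeeHhNn=4 SSeeHhnn=2 SsEEHHNN=4 SsEEHHNn=8 SsEEHHnn=4 SsEEHhNN=4 SsEEHhNn=8 SsEEHhnn=4 SsEeHHNN=8 SsEeHHNn=16 SsEeHHnn=8 SsEeHhNN=8 SsEeHhNn=16 SsEeHhnn=8 SseeHHNN=4 SseeHHNn=8 SseeHHnn=4 SseeHhNN=4 SseeHhNn=8 SseeHhnn=4 ssEEHHNN=2 ssEEHHNn=4 ssEEHHnn=2 ssEEHhNN=2 ssEEHhNn=4 ssEEHhnn=2 ssEeHHNN=4 ssEeHHNn=8 ssEeHHnn=4 ssEeHhNN=4 ssEeHhNn=8 ssEeHhnn=4 sseeHHNN=2 sseeHHNn=4 sseeHHnn=2 sseeHhNN=2 sseeHhNn=4 sseeHhnn=2
SSEEHHnn hits 2/256; gcd=2; 2÷2/256÷2 = 1/128

P(SSEEHHnn) = 1/128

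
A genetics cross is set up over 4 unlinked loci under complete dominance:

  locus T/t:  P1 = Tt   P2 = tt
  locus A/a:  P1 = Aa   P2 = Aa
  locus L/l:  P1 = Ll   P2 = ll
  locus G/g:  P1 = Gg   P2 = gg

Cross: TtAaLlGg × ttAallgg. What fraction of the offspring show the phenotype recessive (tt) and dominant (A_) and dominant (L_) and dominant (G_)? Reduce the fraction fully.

P(tt A_ L_ G_) = 3/32

TtAaLlGg gametes: TALG×1, TALg×1, TAlG×1, TAlg×1, TaLG×1, TaLg×1, TalG×1, Talg×1, tALG×1, tALg×1, tAlG×1, tAlg×1, taLG×1, taLg×1, talG×1, talg×1
ttAallgg gametes: tAlg×8, talg×8
TtAaLlGg×ttAallgg grid (16·16=256): TtAALlGg=8 TtAALlgg=8 TtAAllGg=8 TtAAllgg=8 TtAaLlGg=16 TtAaLlgg=16 TtAallGg=16 TtAallgg=16 TtaaLlGg=8 TtaaLlgg=8 TtaallGg=8 Ttaallgg=8 ttAALlGg=8 ttAALlgg=8 ttAAllGg=8 ttAAllgg=8 ttAaLlGg=16 ttAaLlgg=16 ttAallGg=16 ttAallgg=16 ttaaLlGg=8 ttaaLlgg=8 ttaallGg=8 ttaallgg=8
tt A_ L_ G_ hits 24/256; gcd=8; 24÷8/256÷8 = 3/32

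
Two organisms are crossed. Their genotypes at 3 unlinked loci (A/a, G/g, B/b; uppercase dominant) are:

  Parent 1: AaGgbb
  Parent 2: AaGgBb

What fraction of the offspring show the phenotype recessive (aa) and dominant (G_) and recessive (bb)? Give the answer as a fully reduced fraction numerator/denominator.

AaGgbb gametes: AGb×2, Agb×2, aGb×2, agb×2
AaGgBb gametes: AGB×1, AGb×1, AgB×1, Agb×1, aGB×1, aGb×1, agB×1, agb×1
AaGgbb×AaGgBb grid (8·8=64): AAGGBb=2 AAGGbb=2 AAGgBb=4 AAGgbb=4 AAggBb=2 AAggbb=2 AaGGBb=4 AaGGbb=4 AaGgBb=8 AaGgbb=8 AaggBb=4 Aaggbb=4 aaGGBb=2 aaGGbb=2 aaGgBb=4 aaGgbb=4 aaggBb=2 aaggbb=2
aa G_ bb hits 6/64; gcd=2; 6÷2/64÷2 = 3/32

P(aa G_ bb) = 3/32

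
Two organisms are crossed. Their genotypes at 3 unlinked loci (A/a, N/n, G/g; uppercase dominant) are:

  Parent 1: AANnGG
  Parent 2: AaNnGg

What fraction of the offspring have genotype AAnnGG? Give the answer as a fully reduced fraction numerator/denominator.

AANnGG gametes: ANG×4, AnG×4
AaNnGg gametes: ANG×1, ANg×1, AnG×1, Ang×1, aNG×1, aNg×1, anG×1, ang×1
AANnGG×AaNnGg grid (8·8=64): AANNGG=4 AANNGg=4 AANnGG=8 AANnGg=8 AAnnGG=4 AAnnGg=4 AaNNGG=4 AaNNGg=4 AaNnGG=8 AaNnGg=8 AannGG=4 AannGg=4
AAnnGG hits 4/64; gcd=4; 4÷4/64÷4 = 1/16

P(AAnnGG) = 1/16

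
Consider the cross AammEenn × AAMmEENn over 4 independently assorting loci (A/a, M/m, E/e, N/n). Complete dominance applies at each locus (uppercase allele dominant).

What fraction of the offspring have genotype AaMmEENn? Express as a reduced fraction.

AammEenn gametes: AmEn×4, Amen×4, amEn×4, amen×4
AAMmEENn gametes: AMEN×4, AMEn×4, AmEN×4, AmEn×4
AammEenn×AAMmEENn grid (16·16=256): AAMmEENn=16 AAMmEEnn=16 AAMmEeNn=16 AAMmEenn=16 AAmmEENn=16 AAmmEEnn=16 AAmmEeNn=16 AAmmEenn=16 AaMmEENn=16 AaMmEEnn=16 AaMmEeNn=16 AaMmEenn=16 AammEENn=16 AammEEnn=16 AammEeNn=16 AammEenn=16
AaMmEENn hits 16/256; gcd=16; 16÷16/256÷16 = 1/16

P(AaMmEENn) = 1/16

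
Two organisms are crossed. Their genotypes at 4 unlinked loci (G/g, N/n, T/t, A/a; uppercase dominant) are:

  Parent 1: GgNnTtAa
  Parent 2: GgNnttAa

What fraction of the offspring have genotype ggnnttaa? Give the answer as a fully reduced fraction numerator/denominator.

P(ggnnttaa) = 1/128

GgNnTtAa gametes: GNTA×1, GNTa×1, GNtA×1, GNta×1, GnTA×1, GnTa×1, GntA×1, Gnta×1, gNTA×1, gNTa×1, gNtA×1, gNta×1, gnTA×1, gnTa×1, gntA×1, gnta×1
GgNnttAa gametes: GNtA×2, GNta×2, GntA×2, Gnta×2, gNtA×2, gNta×2, gntA×2, gnta×2
GgNnTtAa×GgNnttAa grid (16·16=256): GGNNTtAA=2 GGNNTtAa=4 GGNNTtaa=2 GGNNttAA=2 GGNNttAa=4 GGNNttaa=2 GGNnTtAA=4 GGNnTtAa=8 GGNnTtaa=4 GGNnttAA=4 GGNnttAa=8 GGNnttaa=4 GGnnTtAA=2 GGnnTtAa=4 GGnnTtaa=2 GGnnttAA=2 GGnnttAa=4 GGnnttaa=2 GgNNTtAA=4 GgNNTtAa=8 GgNNTtaa=4 GgNNttAA=4 GgNNttAa=8 GgNNttaa=4 GgNnTtAA=8 GgNnTtAa=16 GgNnTtaa=8 GgNnttAA=8 GgNnttAa=16 GgNnttaa=8 GgnnTtAA=4 GgnnTtAa=8 GgnnTtaa=4 GgnnttAA=4 GgnnttAa=8 Ggnnttaa=4 ggNNTtAA=2 ggNNTtAa=4 ggNNTtaa=2 ggNNttAA=2 ggNNttAa=4 ggNNttaa=2 ggNnTtAA=4 ggNnTtAa=8 ggNnTtaa=4 ggNnttAA=4 ggNnttAa=8 ggNnttaa=4 ggnnTtAA=2 ggnnTtAa=4 ggnnTtaa=2 ggnnttAA=2 ggnnttAa=4 ggnnttaa=2
ggnnttaa hits 2/256; gcd=2; 2÷2/256÷2 = 1/128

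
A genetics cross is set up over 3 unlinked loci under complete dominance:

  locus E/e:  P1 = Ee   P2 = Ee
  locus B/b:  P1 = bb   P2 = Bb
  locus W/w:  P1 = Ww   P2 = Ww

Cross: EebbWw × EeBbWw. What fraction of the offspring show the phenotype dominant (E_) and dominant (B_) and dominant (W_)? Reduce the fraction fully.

P(E_ B_ W_) = 9/32

EebbWw gametes: EbW×2, Ebw×2, ebW×2, ebw×2
EeBbWw gametes: EBW×1, EBw×1, EbW×1, Ebw×1, eBW×1, eBw×1, ebW×1, ebw×1
EebbWw×EeBbWw grid (8·8=64): EEBbWW=2 EEBbWw=4 EEBbww=2 EEbbWW=2 EEbbWw=4 EEbbww=2 EeBbWW=4 EeBbWw=8 EeBbww=4 EebbWW=4 EebbWw=8 Eebbww=4 eeBbWW=2 eeBbWw=4 eeBbww=2 eebbWW=2 eebbWw=4 eebbww=2
E_ B_ W_ hits 18/64; gcd=2; 18÷2/64÷2 = 9/32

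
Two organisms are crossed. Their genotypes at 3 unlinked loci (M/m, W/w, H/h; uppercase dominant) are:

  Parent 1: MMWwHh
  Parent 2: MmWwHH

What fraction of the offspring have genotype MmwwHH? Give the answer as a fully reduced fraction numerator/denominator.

P(MmwwHH) = 1/16

MMWwHh gametes: MWH×2, MWh×2, MwH×2, Mwh×2
MmWwHH gametes: MWH×2, MwH×2, mWH×2, mwH×2
MMWwHh×MmWwHH grid (8·8=64): MMWWHH=4 MMWWHh=4 MMWwHH=8 MMWwHh=8 MMwwHH=4 MMwwHh=4 MmWWHH=4 MmWWHh=4 MmWwHH=8 MmWwHh=8 MmwwHH=4 MmwwHh=4
MmwwHH hits 4/64; gcd=4; 4÷4/64÷4 = 1/16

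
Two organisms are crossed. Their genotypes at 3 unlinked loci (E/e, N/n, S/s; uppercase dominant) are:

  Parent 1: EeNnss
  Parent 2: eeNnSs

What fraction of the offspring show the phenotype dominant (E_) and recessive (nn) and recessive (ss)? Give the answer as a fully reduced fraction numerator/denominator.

EeNnss gametes: ENs×2, Ens×2, eNs×2, ens×2
eeNnSs gametes: eNS×2, eNs×2, enS×2, ens×2
EeNnss×eeNnSs grid (8·8=64): EeNNSs=4 EeNNss=4 EeNnSs=8 EeNnss=8 EennSs=4 Eennss=4 eeNNSs=4 eeNNss=4 eeNnSs=8 eeNnss=8 eennSs=4 eennss=4
E_ nn ss hits 4/64; gcd=4; 4÷4/64÷4 = 1/16

P(E_ nn ss) = 1/16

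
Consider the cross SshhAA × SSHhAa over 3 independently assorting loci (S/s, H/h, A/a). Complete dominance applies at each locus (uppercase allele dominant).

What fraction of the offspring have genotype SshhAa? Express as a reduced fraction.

P(SshhAa) = 1/8

SshhAA gametes: ShA×4, shA×4
SSHhAa gametes: SHA×2, SHa×2, ShA×2, Sha×2
SshhAA×SSHhAa grid (8·8=64): SSHhAA=8 SSHhAa=8 SShhAA=8 SShhAa=8 SsHhAA=8 SsHhAa=8 SshhAA=8 SshhAa=8
SshhAa hits 8/64; gcd=8; 8÷8/64÷8 = 1/8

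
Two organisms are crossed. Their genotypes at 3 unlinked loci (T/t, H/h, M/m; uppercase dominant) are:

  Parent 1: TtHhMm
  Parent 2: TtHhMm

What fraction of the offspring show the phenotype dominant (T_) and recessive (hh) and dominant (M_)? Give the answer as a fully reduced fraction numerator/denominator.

TtHhMm gametes: THM×1, THm×1, ThM×1, Thm×1, tHM×1, tHm×1, thM×1, thm×1
TtHhMm gametes: THM×1, THm×1, ThM×1, Thm×1, tHM×1, tHm×1, thM×1, thm×1
TtHhMm×TtHhMm grid (8·8=64): TTHHMM=1 TTHHMm=2 TTHHmm=1 TTHhMM=2 TTHhMm=4 TTHhmm=2 TThhMM=1 TThhMm=2 TThhmm=1 TtHHMM=2 TtHHMm=4 TtHHmm=2 TtHhMM=4 TtHhMm=8 TtHhmm=4 TthhMM=2 TthhMm=4 Tthhmm=2 ttHHMM=1 ttHHMm=2 ttHHmm=1 ttHhMM=2 ttHhMm=4 ttHhmm=2 tthhMM=1 tthhMm=2 tthhmm=1
T_ hh M_ hits 9/64; gcd=1; 9÷1/64÷1 = 9/64

P(T_ hh M_) = 9/64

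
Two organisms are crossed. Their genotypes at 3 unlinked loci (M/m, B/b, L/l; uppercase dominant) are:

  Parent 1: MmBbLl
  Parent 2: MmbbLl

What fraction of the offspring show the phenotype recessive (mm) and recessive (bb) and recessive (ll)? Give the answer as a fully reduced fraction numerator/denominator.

P(mm bb ll) = 1/32

MmBbLl gametes: MBL×1, MBl×1, MbL×1, Mbl×1, mBL×1, mBl×1, mbL×1, mbl×1
MmbbLl gametes: MbL×2, Mbl×2, mbL×2, mbl×2
MmBbLl×MmbbLl grid (8·8=64): MMBbLL=2 MMBbLl=4 MMBbll=2 MMbbLL=2 MMbbLl=4 MMbbll=2 MmBbLL=4 MmBbLl=8 MmBbll=4 MmbbLL=4 MmbbLl=8 Mmbbll=4 mmBbLL=2 mmBbLl=4 mmBbll=2 mmbbLL=2 mmbbLl=4 mmbbll=2
mm bb ll hits 2/64; gcd=2; 2÷2/64÷2 = 1/32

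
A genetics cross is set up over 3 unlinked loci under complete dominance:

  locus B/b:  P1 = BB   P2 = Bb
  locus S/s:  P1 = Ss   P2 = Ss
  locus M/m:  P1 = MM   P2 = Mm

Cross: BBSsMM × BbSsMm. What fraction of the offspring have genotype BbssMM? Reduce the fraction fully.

P(BbssMM) = 1/16

BBSsMM gametes: BSM×4, BsM×4
BbSsMm gametes: BSM×1, BSm×1, BsM×1, Bsm×1, bSM×1, bSm×1, bsM×1, bsm×1
BBSsMM×BbSsMm grid (8·8=64): BBSSMM=4 BBSSMm=4 BBSsMM=8 BBSsMm=8 BBssMM=4 BBssMm=4 BbSSMM=4 BbSSMm=4 BbSsMM=8 BbSsMm=8 BbssMM=4 BbssMm=4
BbssMM hits 4/64; gcd=4; 4÷4/64÷4 = 1/16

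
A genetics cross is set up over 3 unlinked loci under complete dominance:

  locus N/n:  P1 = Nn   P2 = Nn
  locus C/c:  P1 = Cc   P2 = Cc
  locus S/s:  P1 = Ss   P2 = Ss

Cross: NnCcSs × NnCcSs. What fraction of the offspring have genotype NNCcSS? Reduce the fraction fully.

P(NNCcSS) = 1/32

NnCcSs gametes: NCS×1, NCs×1, NcS×1, Ncs×1, nCS×1, nCs×1, ncS×1, ncs×1
NnCcSs gametes: NCS×1, NCs×1, NcS×1, Ncs×1, nCS×1, nCs×1, ncS×1, ncs×1
NnCcSs×NnCcSs grid (8·8=64): NNCCSS=1 NNCCSs=2 NNCCss=1 NNCcSS=2 NNCcSs=4 NNCcss=2 NNccSS=1 NNccSs=2 NNccss=1 NnCCSS=2 NnCCSs=4 NnCCss=2 NnCcSS=4 NnCcSs=8 NnCcss=4 NnccSS=2 NnccSs=4 Nnccss=2 nnCCSS=1 nnCCSs=2 nnCCss=1 nnCcSS=2 nnCcSs=4 nnCcss=2 nnccSS=1 nnccSs=2 nnccss=1
NNCcSS hits 2/64; gcd=2; 2÷2/64÷2 = 1/32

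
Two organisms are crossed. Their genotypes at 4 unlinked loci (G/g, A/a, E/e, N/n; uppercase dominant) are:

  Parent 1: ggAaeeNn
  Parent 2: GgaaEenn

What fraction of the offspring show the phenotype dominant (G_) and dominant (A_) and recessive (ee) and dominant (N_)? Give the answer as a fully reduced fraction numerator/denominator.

ggAaeeNn gametes: gAeN×4, gAen×4, gaeN×4, gaen×4
GgaaEenn gametes: GaEn×4, Gaen×4, gaEn×4, gaen×4
ggAaeeNn×GgaaEenn grid (16·16=256): GgAaEeNn=16 GgAaEenn=16 GgAaeeNn=16 GgAaeenn=16 GgaaEeNn=16 GgaaEenn=16 GgaaeeNn=16 Ggaaeenn=16 ggAaEeNn=16 ggAaEenn=16 ggAaeeNn=16 ggAaeenn=16 ggaaEeNn=16 ggaaEenn=16 ggaaeeNn=16 ggaaeenn=16
G_ A_ ee N_ hits 16/256; gcd=16; 16÷16/256÷16 = 1/16

P(G_ A_ ee N_) = 1/16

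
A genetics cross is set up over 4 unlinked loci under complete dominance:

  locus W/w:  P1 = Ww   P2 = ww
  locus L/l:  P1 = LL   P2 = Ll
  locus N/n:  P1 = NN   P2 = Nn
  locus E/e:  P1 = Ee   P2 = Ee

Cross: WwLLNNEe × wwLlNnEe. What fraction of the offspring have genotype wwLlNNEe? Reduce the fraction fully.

WwLLNNEe gametes: WLNE×4, WLNe×4, wLNE×4, wLNe×4
wwLlNnEe gametes: wLNE×2, wLNe×2, wLnE×2, wLne×2, wlNE×2, wlNe×2, wlnE×2, wlne×2
WwLLNNEe×wwLlNnEe grid (16·16=256): WwLLNNEE=8 WwLLNNEe=16 WwLLNNee=8 WwLLNnEE=8 WwLLNnEe=16 WwLLNnee=8 WwLlNNEE=8 WwLlNNEe=16 WwLlNNee=8 WwLlNnEE=8 WwLlNnEe=16 WwLlNnee=8 wwLLNNEE=8 wwLLNNEe=16 wwLLNNee=8 wwLLNnEE=8 wwLLNnEe=16 wwLLNnee=8 wwLlNNEE=8 wwLlNNEe=16 wwLlNNee=8 wwLlNnEE=8 wwLlNnEe=16 wwLlNnee=8
wwLlNNEe hits 16/256; gcd=16; 16÷16/256÷16 = 1/16

P(wwLlNNEe) = 1/16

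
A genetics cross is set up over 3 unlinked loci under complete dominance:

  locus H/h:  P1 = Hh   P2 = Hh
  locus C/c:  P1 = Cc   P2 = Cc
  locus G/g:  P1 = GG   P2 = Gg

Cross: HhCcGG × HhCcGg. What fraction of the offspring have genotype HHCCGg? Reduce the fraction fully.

P(HHCCGg) = 1/32

HhCcGG gametes: HCG×2, HcG×2, hCG×2, hcG×2
HhCcGg gametes: HCG×1, HCg×1, HcG×1, Hcg×1, hCG×1, hCg×1, hcG×1, hcg×1
HhCcGG×HhCcGg grid (8·8=64): HHCCGG=2 HHCCGg=2 HHCcGG=4 HHCcGg=4 HHccGG=2 HHccGg=2 HhCCGG=4 HhCCGg=4 HhCcGG=8 HhCcGg=8 HhccGG=4 HhccGg=4 hhCCGG=2 hhCCGg=2 hhCcGG=4 hhCcGg=4 hhccGG=2 hhccGg=2
HHCCGg hits 2/64; gcd=2; 2÷2/64÷2 = 1/32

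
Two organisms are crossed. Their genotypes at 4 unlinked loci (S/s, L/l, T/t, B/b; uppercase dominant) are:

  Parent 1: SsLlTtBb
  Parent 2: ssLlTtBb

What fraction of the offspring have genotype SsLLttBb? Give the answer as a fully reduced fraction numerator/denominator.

P(SsLLttBb) = 1/64

SsLlTtBb gametes: SLTB×1, SLTb×1, SLtB×1, SLtb×1, SlTB×1, SlTb×1, SltB×1, Sltb×1, sLTB×1, sLTb×1, sLtB×1, sLtb×1, slTB×1, slTb×1, sltB×1, sltb×1
ssLlTtBb gametes: sLTB×2, sLTb×2, sLtB×2, sLtb×2, slTB×2, slTb×2, sltB×2, sltb×2
SsLlTtBb×ssLlTtBb grid (16·16=256): SsLLTTBB=2 SsLLTTBb=4 SsLLTTbb=2 SsLLTtBB=4 SsLLTtBb=8 SsLLTtbb=4 SsLLttBB=2 SsLLttBb=4 SsLLttbb=2 SsLlTTBB=4 SsLlTTBb=8 SsLlTTbb=4 SsLlTtBB=8 SsLlTtBb=16 SsLlTtbb=8 SsLlttBB=4 SsLlttBb=8 SsLlttbb=4 SsllTTBB=2 SsllTTBb=4 SsllTTbb=2 SsllTtBB=4 SsllTtBb=8 SsllTtbb=4 SsllttBB=2 SsllttBb=4 Ssllttbb=2 ssLLTTBB=2 ssLLTTBb=4 ssLLTTbb=2 ssLLTtBB=4 ssLLTtBb=8 ssLLTtbb=4 ssLLttBB=2 ssLLttBb=4 ssLLttbb=2 ssLlTTBB=4 ssLlTTBb=8 ssLlTTbb=4 ssLlTtBB=8 ssLlTtBb=16 ssLlTtbb=8 ssLlttBB=4 ssLlttBb=8 ssLlttbb=4 ssllTTBB=2 ssllTTBb=4 ssllTTbb=2 ssllTtBB=4 ssllTtBb=8 ssllTtbb=4 ssllttBB=2 ssllttBb=4 ssllttbb=2
SsLLttBb hits 4/256; gcd=4; 4÷4/256÷4 = 1/64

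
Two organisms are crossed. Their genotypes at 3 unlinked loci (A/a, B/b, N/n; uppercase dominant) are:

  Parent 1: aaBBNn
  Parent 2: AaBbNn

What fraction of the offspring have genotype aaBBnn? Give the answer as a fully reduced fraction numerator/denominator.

aaBBNn gametes: aBN×4, aBn×4
AaBbNn gametes: ABN×1, ABn×1, AbN×1, Abn×1, aBN×1, aBn×1, abN×1, abn×1
aaBBNn×AaBbNn grid (8·8=64): AaBBNN=4 AaBBNn=8 AaBBnn=4 AaBbNN=4 AaBbNn=8 AaBbnn=4 aaBBNN=4 aaBBNn=8 aaBBnn=4 aaBbNN=4 aaBbNn=8 aaBbnn=4
aaBBnn hits 4/64; gcd=4; 4÷4/64÷4 = 1/16

P(aaBBnn) = 1/16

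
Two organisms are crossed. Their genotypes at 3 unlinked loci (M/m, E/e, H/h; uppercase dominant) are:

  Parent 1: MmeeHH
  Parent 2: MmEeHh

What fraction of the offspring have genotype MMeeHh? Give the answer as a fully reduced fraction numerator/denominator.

MmeeHH gametes: MeH×4, meH×4
MmEeHh gametes: MEH×1, MEh×1, MeH×1, Meh×1, mEH×1, mEh×1, meH×1, meh×1
MmeeHH×MmEeHh grid (8·8=64): MMEeHH=4 MMEeHh=4 MMeeHH=4 MMeeHh=4 MmEeHH=8 MmEeHh=8 MmeeHH=8 MmeeHh=8 mmEeHH=4 mmEeHh=4 mmeeHH=4 mmeeHh=4
MMeeHh hits 4/64; gcd=4; 4÷4/64÷4 = 1/16

P(MMeeHh) = 1/16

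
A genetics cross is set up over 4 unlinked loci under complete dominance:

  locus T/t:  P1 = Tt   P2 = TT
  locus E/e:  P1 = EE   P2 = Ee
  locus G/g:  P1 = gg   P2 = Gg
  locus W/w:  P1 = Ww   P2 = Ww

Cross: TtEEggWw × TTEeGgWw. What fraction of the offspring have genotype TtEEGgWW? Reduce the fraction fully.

TtEEggWw gametes: TEgW×4, TEgw×4, tEgW×4, tEgw×4
TTEeGgWw gametes: TEGW×2, TEGw×2, TEgW×2, TEgw×2, TeGW×2, TeGw×2, TegW×2, Tegw×2
TtEEggWw×TTEeGgWw grid (16·16=256): TTEEGgWW=8 TTEEGgWw=16 TTEEGgww=8 TTEEggWW=8 TTEEggWw=16 TTEEggww=8 TTEeGgWW=8 TTEeGgWw=16 TTEeGgww=8 TTEeggWW=8 TTEeggWw=16 TTEeggww=8 TtEEGgWW=8 TtEEGgWw=16 TtEEGgww=8 TtEEggWW=8 TtEEggWw=16 TtEEggww=8 TtEeGgWW=8 TtEeGgWw=16 TtEeGgww=8 TtEeggWW=8 TtEeggWw=16 TtEeggww=8
TtEEGgWW hits 8/256; gcd=8; 8÷8/256÷8 = 1/32

P(TtEEGgWW) = 1/32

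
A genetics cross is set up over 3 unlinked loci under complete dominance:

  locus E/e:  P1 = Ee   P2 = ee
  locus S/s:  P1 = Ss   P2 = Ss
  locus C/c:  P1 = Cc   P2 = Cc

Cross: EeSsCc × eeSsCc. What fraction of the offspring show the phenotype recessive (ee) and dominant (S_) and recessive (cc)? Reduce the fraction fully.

EeSsCc gametes: ESC×1, ESc×1, EsC×1, Esc×1, eSC×1, eSc×1, esC×1, esc×1
eeSsCc gametes: eSC×2, eSc×2, esC×2, esc×2
EeSsCc×eeSsCc grid (8·8=64): EeSSCC=2 EeSSCc=4 EeSScc=2 EeSsCC=4 EeSsCc=8 EeSscc=4 EessCC=2 EessCc=4 Eesscc=2 eeSSCC=2 eeSSCc=4 eeSScc=2 eeSsCC=4 eeSsCc=8 eeSscc=4 eessCC=2 eessCc=4 eesscc=2
ee S_ cc hits 6/64; gcd=2; 6÷2/64÷2 = 3/32

P(ee S_ cc) = 3/32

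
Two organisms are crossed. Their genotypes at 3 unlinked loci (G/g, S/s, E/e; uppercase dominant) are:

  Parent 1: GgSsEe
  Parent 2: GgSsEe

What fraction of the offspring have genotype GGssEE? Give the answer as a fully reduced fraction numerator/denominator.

P(GGssEE) = 1/64

GgSsEe gametes: GSE×1, GSe×1, GsE×1, Gse×1, gSE×1, gSe×1, gsE×1, gse×1
GgSsEe gametes: GSE×1, GSe×1, GsE×1, Gse×1, gSE×1, gSe×1, gsE×1, gse×1
GgSsEe×GgSsEe grid (8·8=64): GGSSEE=1 GGSSEe=2 GGSSee=1 GGSsEE=2 GGSsEe=4 GGSsee=2 GGssEE=1 GGssEe=2 GGssee=1 GgSSEE=2 GgSSEe=4 GgSSee=2 GgSsEE=4 GgSsEe=8 GgSsee=4 GgssEE=2 GgssEe=4 Ggssee=2 ggSSEE=1 ggSSEe=2 ggSSee=1 ggSsEE=2 ggSsEe=4 ggSsee=2 ggssEE=1 ggssEe=2 ggssee=1
GGssEE hits 1/64; gcd=1; 1÷1/64÷1 = 1/64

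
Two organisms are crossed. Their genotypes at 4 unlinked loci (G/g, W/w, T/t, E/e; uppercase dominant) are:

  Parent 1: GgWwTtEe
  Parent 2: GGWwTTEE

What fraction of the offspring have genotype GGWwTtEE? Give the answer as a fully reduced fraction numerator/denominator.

P(GGWwTtEE) = 1/16

GgWwTtEe gametes: GWTE×1, GWTe×1, GWtE×1, GWte×1, GwTE×1, GwTe×1, GwtE×1, Gwte×1, gWTE×1, gWTe×1, gWtE×1, gWte×1, gwTE×1, gwTe×1, gwtE×1, gwte×1
GGWwTTEE gametes: GWTE×8, GwTE×8
GgWwTtEe×GGWwTTEE grid (16·16=256): GGWWTTEE=8 GGWWTTEe=8 GGWWTtEE=8 GGWWTtEe=8 GGWwTTEE=16 GGWwTTEe=16 GGWwTtEE=16 GGWwTtEe=16 GGwwTTEE=8 GGwwTTEe=8 GGwwTtEE=8 GGwwTtEe=8 GgWWTTEE=8 GgWWTTEe=8 GgWWTtEE=8 GgWWTtEe=8 GgWwTTEE=16 GgWwTTEe=16 GgWwTtEE=16 GgWwTtEe=16 GgwwTTEE=8 GgwwTTEe=8 GgwwTtEE=8 GgwwTtEe=8
GGWwTtEE hits 16/256; gcd=16; 16÷16/256÷16 = 1/16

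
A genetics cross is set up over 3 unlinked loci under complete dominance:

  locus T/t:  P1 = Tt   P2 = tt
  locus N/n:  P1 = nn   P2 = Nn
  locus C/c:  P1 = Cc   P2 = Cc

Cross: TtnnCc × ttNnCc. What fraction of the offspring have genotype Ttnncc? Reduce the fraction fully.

P(Ttnncc) = 1/16

TtnnCc gametes: TnC×2, Tnc×2, tnC×2, tnc×2
ttNnCc gametes: tNC×2, tNc×2, tnC×2, tnc×2
TtnnCc×ttNnCc grid (8·8=64): TtNnCC=4 TtNnCc=8 TtNncc=4 TtnnCC=4 TtnnCc=8 Ttnncc=4 ttNnCC=4 ttNnCc=8 ttNncc=4 ttnnCC=4 ttnnCc=8 ttnncc=4
Ttnncc hits 4/64; gcd=4; 4÷4/64÷4 = 1/16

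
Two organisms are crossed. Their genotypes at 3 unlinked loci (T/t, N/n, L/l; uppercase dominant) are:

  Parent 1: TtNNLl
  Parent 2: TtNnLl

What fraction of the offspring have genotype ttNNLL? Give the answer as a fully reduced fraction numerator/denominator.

TtNNLl gametes: TNL×2, TNl×2, tNL×2, tNl×2
TtNnLl gametes: TNL×1, TNl×1, TnL×1, Tnl×1, tNL×1, tNl×1, tnL×1, tnl×1
TtNNLl×TtNnLl grid (8·8=64): TTNNLL=2 TTNNLl=4 TTNNll=2 TTNnLL=2 TTNnLl=4 TTNnll=2 TtNNLL=4 TtNNLl=8 TtNNll=4 TtNnLL=4 TtNnLl=8 TtNnll=4 ttNNLL=2 ttNNLl=4 ttNNll=2 ttNnLL=2 ttNnLl=4 ttNnll=2
ttNNLL hits 2/64; gcd=2; 2÷2/64÷2 = 1/32

P(ttNNLL) = 1/32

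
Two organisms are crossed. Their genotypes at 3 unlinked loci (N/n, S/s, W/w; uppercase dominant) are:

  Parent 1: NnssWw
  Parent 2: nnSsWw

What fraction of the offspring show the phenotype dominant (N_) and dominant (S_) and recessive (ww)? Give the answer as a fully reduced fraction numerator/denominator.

P(N_ S_ ww) = 1/16

NnssWw gametes: NsW×2, Nsw×2, nsW×2, nsw×2
nnSsWw gametes: nSW×2, nSw×2, nsW×2, nsw×2
NnssWw×nnSsWw grid (8·8=64): NnSsWW=4 NnSsWw=8 NnSsww=4 NnssWW=4 NnssWw=8 Nnssww=4 nnSsWW=4 nnSsWw=8 nnSsww=4 nnssWW=4 nnssWw=8 nnssww=4
N_ S_ ww hits 4/64; gcd=4; 4÷4/64÷4 = 1/16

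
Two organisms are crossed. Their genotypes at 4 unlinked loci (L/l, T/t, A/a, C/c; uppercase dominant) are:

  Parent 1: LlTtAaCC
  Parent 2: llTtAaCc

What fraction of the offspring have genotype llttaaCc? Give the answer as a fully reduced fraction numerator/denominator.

P(llttaaCc) = 1/64

LlTtAaCC gametes: LTAC×2, LTaC×2, LtAC×2, LtaC×2, lTAC×2, lTaC×2, ltAC×2, ltaC×2
llTtAaCc gametes: lTAC×2, lTAc×2, lTaC×2, lTac×2, ltAC×2, ltAc×2, ltaC×2, ltac×2
LlTtAaCC×llTtAaCc grid (16·16=256): LlTTAACC=4 LlTTAACc=4 LlTTAaCC=8 LlTTAaCc=8 LlTTaaCC=4 LlTTaaCc=4 LlTtAACC=8 LlTtAACc=8 LlTtAaCC=16 LlTtAaCc=16 LlTtaaCC=8 LlTtaaCc=8 LlttAACC=4 LlttAACc=4 LlttAaCC=8 LlttAaCc=8 LlttaaCC=4 LlttaaCc=4 llTTAACC=4 llTTAACc=4 llTTAaCC=8 llTTAaCc=8 llTTaaCC=4 llTTaaCc=4 llTtAACC=8 llTtAACc=8 llTtAaCC=16 llTtAaCc=16 llTtaaCC=8 llTtaaCc=8 llttAACC=4 llttAACc=4 llttAaCC=8 llttAaCc=8 llttaaCC=4 llttaaCc=4
llttaaCc hits 4/256; gcd=4; 4÷4/256÷4 = 1/64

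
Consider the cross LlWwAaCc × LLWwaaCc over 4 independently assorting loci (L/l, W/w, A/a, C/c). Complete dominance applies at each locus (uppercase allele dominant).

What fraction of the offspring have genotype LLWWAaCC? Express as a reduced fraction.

P(LLWWAaCC) = 1/64

LlWwAaCc gametes: LWAC×1, LWAc×1, LWaC×1, LWac×1, LwAC×1, LwAc×1, LwaC×1, Lwac×1, lWAC×1, lWAc×1, lWaC×1, lWac×1, lwAC×1, lwAc×1, lwaC×1, lwac×1
LLWwaaCc gametes: LWaC×4, LWac×4, LwaC×4, Lwac×4
LlWwAaCc×LLWwaaCc grid (16·16=256): LLWWAaCC=4 LLWWAaCc=8 LLWWAacc=4 LLWWaaCC=4 LLWWaaCc=8 LLWWaacc=4 LLWwAaCC=8 LLWwAaCc=16 LLWwAacc=8 LLWwaaCC=8 LLWwaaCc=16 LLWwaacc=8 LLwwAaCC=4 LLwwAaCc=8 LLwwAacc=4 LLwwaaCC=4 LLwwaaCc=8 LLwwaacc=4 LlWWAaCC=4 LlWWAaCc=8 LlWWAacc=4 LlWWaaCC=4 LlWWaaCc=8 LlWWaacc=4 LlWwAaCC=8 LlWwAaCc=16 LlWwAacc=8 LlWwaaCC=8 LlWwaaCc=16 LlWwaacc=8 LlwwAaCC=4 LlwwAaCc=8 LlwwAacc=4 LlwwaaCC=4 LlwwaaCc=8 Llwwaacc=4
LLWWAaCC hits 4/256; gcd=4; 4÷4/256÷4 = 1/64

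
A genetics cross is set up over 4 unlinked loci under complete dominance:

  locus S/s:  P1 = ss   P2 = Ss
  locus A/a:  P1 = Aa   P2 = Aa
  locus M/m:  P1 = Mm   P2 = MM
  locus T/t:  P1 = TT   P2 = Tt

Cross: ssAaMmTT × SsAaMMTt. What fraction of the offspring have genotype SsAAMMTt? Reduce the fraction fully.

ssAaMmTT gametes: sAMT×4, sAmT×4, saMT×4, samT×4
SsAaMMTt gametes: SAMT×2, SAMt×2, SaMT×2, SaMt×2, sAMT×2, sAMt×2, saMT×2, saMt×2
ssAaMmTT×SsAaMMTt grid (16·16=256): SsAAMMTT=8 SsAAMMTt=8 SsAAMmTT=8 SsAAMmTt=8 SsAaMMTT=16 SsAaMMTt=16 SsAaMmTT=16 SsAaMmTt=16 SsaaMMTT=8 SsaaMMTt=8 SsaaMmTT=8 SsaaMmTt=8 ssAAMMTT=8 ssAAMMTt=8 ssAAMmTT=8 ssAAMmTt=8 ssAaMMTT=16 ssAaMMTt=16 ssAaMmTT=16 ssAaMmTt=16 ssaaMMTT=8 ssaaMMTt=8 ssaaMmTT=8 ssaaMmTt=8
SsAAMMTt hits 8/256; gcd=8; 8÷8/256÷8 = 1/32

P(SsAAMMTt) = 1/32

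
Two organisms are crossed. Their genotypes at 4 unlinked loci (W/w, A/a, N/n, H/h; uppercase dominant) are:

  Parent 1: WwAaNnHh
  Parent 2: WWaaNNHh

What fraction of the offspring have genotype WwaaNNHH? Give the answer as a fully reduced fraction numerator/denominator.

P(WwaaNNHH) = 1/32

WwAaNnHh gametes: WANH×1, WANh×1, WAnH×1, WAnh×1, WaNH×1, WaNh×1, WanH×1, Wanh×1, wANH×1, wANh×1, wAnH×1, wAnh×1, waNH×1, waNh×1, wanH×1, wanh×1
WWaaNNHh gametes: WaNH×8, WaNh×8
WwAaNnHh×WWaaNNHh grid (16·16=256): WWAaNNHH=8 WWAaNNHh=16 WWAaNNhh=8 WWAaNnHH=8 WWAaNnHh=16 WWAaNnhh=8 WWaaNNHH=8 WWaaNNHh=16 WWaaNNhh=8 WWaaNnHH=8 WWaaNnHh=16 WWaaNnhh=8 WwAaNNHH=8 WwAaNNHh=16 WwAaNNhh=8 WwAaNnHH=8 WwAaNnHh=16 WwAaNnhh=8 WwaaNNHH=8 WwaaNNHh=16 WwaaNNhh=8 WwaaNnHH=8 WwaaNnHh=16 WwaaNnhh=8
WwaaNNHH hits 8/256; gcd=8; 8÷8/256÷8 = 1/32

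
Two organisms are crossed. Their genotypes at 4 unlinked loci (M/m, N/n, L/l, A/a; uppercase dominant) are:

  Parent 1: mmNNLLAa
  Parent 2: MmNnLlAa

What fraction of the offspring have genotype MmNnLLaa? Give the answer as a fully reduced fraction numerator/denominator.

P(MmNnLLaa) = 1/32

mmNNLLAa gametes: mNLA×8, mNLa×8
MmNnLlAa gametes: MNLA×1, MNLa×1, MNlA×1, MNla×1, MnLA×1, MnLa×1, MnlA×1, Mnla×1, mNLA×1, mNLa×1, mNlA×1, mNla×1, mnLA×1, mnLa×1, mnlA×1, mnla×1
mmNNLLAa×MmNnLlAa grid (16·16=256): MmNNLLAA=8 MmNNLLAa=16 MmNNLLaa=8 MmNNLlAA=8 MmNNLlAa=16 MmNNLlaa=8 MmNnLLAA=8 MmNnLLAa=16 MmNnLLaa=8 MmNnLlAA=8 MmNnLlAa=16 MmNnLlaa=8 mmNNLLAA=8 mmNNLLAa=16 mmNNLLaa=8 mmNNLlAA=8 mmNNLlAa=16 mmNNLlaa=8 mmNnLLAA=8 mmNnLLAa=16 mmNnLLaa=8 mmNnLlAA=8 mmNnLlAa=16 mmNnLlaa=8
MmNnLLaa hits 8/256; gcd=8; 8÷8/256÷8 = 1/32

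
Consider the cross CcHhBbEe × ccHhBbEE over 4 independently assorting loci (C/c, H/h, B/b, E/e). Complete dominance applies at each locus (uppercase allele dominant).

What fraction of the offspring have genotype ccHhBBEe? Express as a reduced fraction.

CcHhBbEe gametes: CHBE×1, CHBe×1, CHbE×1, CHbe×1, ChBE×1, ChBe×1, ChbE×1, Chbe×1, cHBE×1, cHBe×1, cHbE×1, cHbe×1, chBE×1, chBe×1, chbE×1, chbe×1
ccHhBbEE gametes: cHBE×4, cHbE×4, chBE×4, chbE×4
CcHhBbEe×ccHhBbEE grid (16·16=256): CcHHBBEE=4 CcHHBBEe=4 CcHHBbEE=8 CcHHBbEe=8 CcHHbbEE=4 CcHHbbEe=4 CcHhBBEE=8 CcHhBBEe=8 CcHhBbEE=16 CcHhBbEe=16 CcHhbbEE=8 CcHhbbEe=8 CchhBBEE=4 CchhBBEe=4 CchhBbEE=8 CchhBbEe=8 CchhbbEE=4 CchhbbEe=4 ccHHBBEE=4 ccHHBBEe=4 ccHHBbEE=8 ccHHBbEe=8 ccHHbbEE=4 ccHHbbEe=4 ccHhBBEE=8 ccHhBBEe=8 ccHhBbEE=16 ccHhBbEe=16 ccHhbbEE=8 ccHhbbEe=8 cchhBBEE=4 cchhBBEe=4 cchhBbEE=8 cchhBbEe=8 cchhbbEE=4 cchhbbEe=4
ccHhBBEe hits 8/256; gcd=8; 8÷8/256÷8 = 1/32

P(ccHhBBEe) = 1/32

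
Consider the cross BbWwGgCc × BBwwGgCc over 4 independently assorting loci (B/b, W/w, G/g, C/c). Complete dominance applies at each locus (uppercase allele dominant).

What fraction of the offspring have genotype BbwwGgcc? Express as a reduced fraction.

BbWwGgCc gametes: BWGC×1, BWGc×1, BWgC×1, BWgc×1, BwGC×1, BwGc×1, BwgC×1, Bwgc×1, bWGC×1, bWGc×1, bWgC×1, bWgc×1, bwGC×1, bwGc×1, bwgC×1, bwgc×1
BBwwGgCc gametes: BwGC×4, BwGc×4, BwgC×4, Bwgc×4
BbWwGgCc×BBwwGgCc grid (16·16=256): BBWwGGCC=4 BBWwGGCc=8 BBWwGGcc=4 BBWwGgCC=8 BBWwGgCc=16 BBWwGgcc=8 BBWwggCC=4 BBWwggCc=8 BBWwggcc=4 BBwwGGCC=4 BBwwGGCc=8 BBwwGGcc=4 BBwwGgCC=8 BBwwGgCc=16 BBwwGgcc=8 BBwwggCC=4 BBwwggCc=8 BBwwggcc=4 BbWwGGCC=4 BbWwGGCc=8 BbWwGGcc=4 BbWwGgCC=8 BbWwGgCc=16 BbWwGgcc=8 BbWwggCC=4 BbWwggCc=8 BbWwggcc=4 BbwwGGCC=4 BbwwGGCc=8 BbwwGGcc=4 BbwwGgCC=8 BbwwGgCc=16 BbwwGgcc=8 BbwwggCC=4 BbwwggCc=8 Bbwwggcc=4
BbwwGgcc hits 8/256; gcd=8; 8÷8/256÷8 = 1/32

P(BbwwGgcc) = 1/32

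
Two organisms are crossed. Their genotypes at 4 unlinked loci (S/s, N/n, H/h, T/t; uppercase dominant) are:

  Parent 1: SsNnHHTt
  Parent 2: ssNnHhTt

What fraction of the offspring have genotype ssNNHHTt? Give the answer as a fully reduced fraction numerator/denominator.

P(ssNNHHTt) = 1/32

SsNnHHTt gametes: SNHT×2, SNHt×2, SnHT×2, SnHt×2, sNHT×2, sNHt×2, snHT×2, snHt×2
ssNnHhTt gametes: sNHT×2, sNHt×2, sNhT×2, sNht×2, snHT×2, snHt×2, snhT×2, snht×2
SsNnHHTt×ssNnHhTt grid (16·16=256): SsNNHHTT=4 SsNNHHTt=8 SsNNHHtt=4 SsNNHhTT=4 SsNNHhTt=8 SsNNHhtt=4 SsNnHHTT=8 SsNnHHTt=16 SsNnHHtt=8 SsNnHhTT=8 SsNnHhTt=16 SsNnHhtt=8 SsnnHHTT=4 SsnnHHTt=8 SsnnHHtt=4 SsnnHhTT=4 SsnnHhTt=8 SsnnHhtt=4 ssNNHHTT=4 ssNNHHTt=8 ssNNHHtt=4 ssNNHhTT=4 ssNNHhTt=8 ssNNHhtt=4 ssNnHHTT=8 ssNnHHTt=16 ssNnHHtt=8 ssNnHhTT=8 ssNnHhTt=16 ssNnHhtt=8 ssnnHHTT=4 ssnnHHTt=8 ssnnHHtt=4 ssnnHhTT=4 ssnnHhTt=8 ssnnHhtt=4
ssNNHHTt hits 8/256; gcd=8; 8÷8/256÷8 = 1/32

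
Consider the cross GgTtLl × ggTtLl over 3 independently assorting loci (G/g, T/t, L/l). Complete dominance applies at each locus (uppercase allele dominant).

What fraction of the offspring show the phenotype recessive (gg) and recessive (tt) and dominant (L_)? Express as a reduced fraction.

GgTtLl gametes: GTL×1, GTl×1, GtL×1, Gtl×1, gTL×1, gTl×1, gtL×1, gtl×1
ggTtLl gametes: gTL×2, gTl×2, gtL×2, gtl×2
GgTtLl×ggTtLl grid (8·8=64): GgTTLL=2 GgTTLl=4 GgTTll=2 GgTtLL=4 GgTtLl=8 GgTtll=4 GgttLL=2 GgttLl=4 Ggttll=2 ggTTLL=2 ggTTLl=4 ggTTll=2 ggTtLL=4 ggTtLl=8 ggTtll=4 ggttLL=2 ggttLl=4 ggttll=2
gg tt L_ hits 6/64; gcd=2; 6÷2/64÷2 = 3/32

P(gg tt L_) = 3/32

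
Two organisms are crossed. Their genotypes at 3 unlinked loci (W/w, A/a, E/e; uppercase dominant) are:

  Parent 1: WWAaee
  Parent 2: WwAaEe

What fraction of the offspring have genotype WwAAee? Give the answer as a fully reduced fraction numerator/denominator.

WWAaee gametes: WAe×4, Wae×4
WwAaEe gametes: WAE×1, WAe×1, WaE×1, Wae×1, wAE×1, wAe×1, waE×1, wae×1
WWAaee×WwAaEe grid (8·8=64): WWAAEe=4 WWAAee=4 WWAaEe=8 WWAaee=8 WWaaEe=4 WWaaee=4 WwAAEe=4 WwAAee=4 WwAaEe=8 WwAaee=8 WwaaEe=4 Wwaaee=4
WwAAee hits 4/64; gcd=4; 4÷4/64÷4 = 1/16

P(WwAAee) = 1/16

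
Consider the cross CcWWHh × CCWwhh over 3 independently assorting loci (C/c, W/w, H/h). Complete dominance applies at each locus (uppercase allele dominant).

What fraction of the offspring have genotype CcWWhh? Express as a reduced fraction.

CcWWHh gametes: CWH×2, CWh×2, cWH×2, cWh×2
CCWwhh gametes: CWh×4, Cwh×4
CcWWHh×CCWwhh grid (8·8=64): CCWWHh=8 CCWWhh=8 CCWwHh=8 CCWwhh=8 CcWWHh=8 CcWWhh=8 CcWwHh=8 CcWwhh=8
CcWWhh hits 8/64; gcd=8; 8÷8/64÷8 = 1/8

P(CcWWhh) = 1/8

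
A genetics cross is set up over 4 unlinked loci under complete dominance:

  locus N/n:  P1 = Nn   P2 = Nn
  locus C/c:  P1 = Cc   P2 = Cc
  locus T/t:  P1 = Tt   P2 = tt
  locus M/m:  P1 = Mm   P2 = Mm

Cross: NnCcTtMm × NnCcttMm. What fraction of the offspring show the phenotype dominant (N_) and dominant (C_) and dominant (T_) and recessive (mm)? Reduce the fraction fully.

NnCcTtMm gametes: NCTM×1, NCTm×1, NCtM×1, NCtm×1, NcTM×1, NcTm×1, NctM×1, Nctm×1, nCTM×1, nCTm×1, nCtM×1, nCtm×1, ncTM×1, ncTm×1, nctM×1, nctm×1
NnCcttMm gametes: NCtM×2, NCtm×2, NctM×2, Nctm×2, nCtM×2, nCtm×2, nctM×2, nctm×2
NnCcTtMm×NnCcttMm grid (16·16=256): NNCCTtMM=2 NNCCTtMm=4 NNCCTtmm=2 NNCCttMM=2 NNCCttMm=4 NNCCttmm=2 NNCcTtMM=4 NNCcTtMm=8 NNCcTtmm=4 NNCcttMM=4 NNCcttMm=8 NNCcttmm=4 NNccTtMM=2 NNccTtMm=4 NNccTtmm=2 NNccttMM=2 NNccttMm=4 NNccttmm=2 NnCCTtMM=4 NnCCTtMm=8 NnCCTtmm=4 NnCCttMM=4 NnCCttMm=8 NnCCttmm=4 NnCcTtMM=8 NnCcTtMm=16 NnCcTtmm=8 NnCcttMM=8 NnCcttMm=16 NnCcttmm=8 NnccTtMM=4 NnccTtMm=8 NnccTtmm=4 NnccttMM=4 NnccttMm=8 Nnccttmm=4 nnCCTtMM=2 nnCCTtMm=4 nnCCTtmm=2 nnCCttMM=2 nnCCttMm=4 nnCCttmm=2 nnCcTtMM=4 nnCcTtMm=8 nnCcTtmm=4 nnCcttMM=4 nnCcttMm=8 nnCcttmm=4 nnccTtMM=2 nnccTtMm=4 nnccTtmm=2 nnccttMM=2 nnccttMm=4 nnccttmm=2
N_ C_ T_ mm hits 18/256; gcd=2; 18÷2/256÷2 = 9/128

P(N_ C_ T_ mm) = 9/128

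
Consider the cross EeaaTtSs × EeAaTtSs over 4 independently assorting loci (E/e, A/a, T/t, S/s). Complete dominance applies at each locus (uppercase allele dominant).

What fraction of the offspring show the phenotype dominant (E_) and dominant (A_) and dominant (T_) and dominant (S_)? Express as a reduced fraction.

P(E_ A_ T_ S_) = 27/128

EeaaTtSs gametes: EaTS×2, EaTs×2, EatS×2, Eats×2, eaTS×2, eaTs×2, eatS×2, eats×2
EeAaTtSs gametes: EATS×1, EATs×1, EAtS×1, EAts×1, EaTS×1, EaTs×1, EatS×1, Eats×1, eATS×1, eATs×1, eAtS×1, eAts×1, eaTS×1, eaTs×1, eatS×1, eats×1
EeaaTtSs×EeAaTtSs grid (16·16=256): EEAaTTSS=2 EEAaTTSs=4 EEAaTTss=2 EEAaTtSS=4 EEAaTtSs=8 EEAaTtss=4 EEAattSS=2 EEAattSs=4 EEAattss=2 EEaaTTSS=2 EEaaTTSs=4 EEaaTTss=2 EEaaTtSS=4 EEaaTtSs=8 EEaaTtss=4 EEaattSS=2 EEaattSs=4 EEaattss=2 EeAaTTSS=4 EeAaTTSs=8 EeAaTTss=4 EeAaTtSS=8 EeAaTtSs=16 EeAaTtss=8 EeAattSS=4 EeAattSs=8 EeAattss=4 EeaaTTSS=4 EeaaTTSs=8 EeaaTTss=4 EeaaTtSS=8 EeaaTtSs=16 EeaaTtss=8 EeaattSS=4 EeaattSs=8 Eeaattss=4 eeAaTTSS=2 eeAaTTSs=4 eeAaTTss=2 eeAaTtSS=4 eeAaTtSs=8 eeAaTtss=4 eeAattSS=2 eeAattSs=4 eeAattss=2 eeaaTTSS=2 eeaaTTSs=4 eeaaTTss=2 eeaaTtSS=4 eeaaTtSs=8 eeaaTtss=4 eeaattSS=2 eeaattSs=4 eeaattss=2
E_ A_ T_ S_ hits 54/256; gcd=2; 54÷2/256÷2 = 27/128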